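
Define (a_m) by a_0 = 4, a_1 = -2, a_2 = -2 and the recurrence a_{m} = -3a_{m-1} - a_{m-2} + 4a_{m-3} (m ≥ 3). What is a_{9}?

The ordinary generating function has denominator 1 + 3q + q^2 - 4q^3.
Iterating the recurrence: a_0,…,a_{9} = 4, -2, -2, 24, -78, 202, -432, 782, -1106, 808.

808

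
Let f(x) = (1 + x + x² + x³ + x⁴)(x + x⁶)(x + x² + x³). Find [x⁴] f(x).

(1 + x + x² + x³ + x⁴) has coefficients 1,1,1,1,1 for degrees 0…4.
(x + x⁶) has coefficients 0,1,0,0,0 for degrees 0…4.
Finally multiplying by (x + x² + x³), the product of all factors after the first has coefficients 0,0,1,1,1 for degrees 0…4.
[x⁴] = 1·1 + 1·1 + 1·1 + 1·0 + 1·0 = 3.

3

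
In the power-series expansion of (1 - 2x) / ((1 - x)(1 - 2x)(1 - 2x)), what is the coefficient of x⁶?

The denominator gives the recurrence a_n = 5a_(n−1) − 8a_(n−2) + 4a_(n−3) for n ≥ 3; the numerator fixes a_0 = 1, a_1 = 3, a_2 = 7.
Iterating: 1, 3, 7, 15, 31, 63, 127, so a_6 = 127.

127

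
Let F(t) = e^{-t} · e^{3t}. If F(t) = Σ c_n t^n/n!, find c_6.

64

The EGF product rule gives c_6 = Σ_{k_1+k_2=6} C(6; k_1,k_2) · ∏ g_i(k_i), where e^{-t} gives (-1)^k; e^{3t} gives (3)^k.
g_1(k) for k = 0…6: 1, -1, 1, -1, 1, -1, 1.
g_2(k) for k = 0…6: 1, 3, 9, 27, 81, 243, 729.
c_6 = Σ_k C(6,k)·g_1(k)·g_2(6−k) = 1·1·729 + 6·(-1)·243 + 15·1·81 + 20·(-1)·27 + 15·1·9 + 6·(-1)·3 + 1·1·1 = 729 − 1458 + 1215 − 540 + 135 − 18 + 1 = 64.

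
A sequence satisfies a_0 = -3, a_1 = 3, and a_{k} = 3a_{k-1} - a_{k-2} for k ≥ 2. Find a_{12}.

192237

The ordinary generating function has denominator 1 - 3z + z^2.
Iterating the recurrence: a_0,…,a_{12} = -3, 3, 12, 33, 87, 228, 597, 1563, 4092, 10713, 28047, 73428, 192237.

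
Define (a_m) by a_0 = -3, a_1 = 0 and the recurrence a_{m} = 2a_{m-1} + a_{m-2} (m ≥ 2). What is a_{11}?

-7134

The ordinary generating function has denominator 1 - 2t - t^2.
Iterating the recurrence: a_0,…,a_{11} = -3, 0, -3, -6, -15, -36, -87, -210, -507, -1224, -2955, -7134.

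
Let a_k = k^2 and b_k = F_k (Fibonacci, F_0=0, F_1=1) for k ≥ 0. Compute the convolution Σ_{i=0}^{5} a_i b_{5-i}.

36

The convolution is the x^5 coefficient of A(x)B(x).
Σ = 0·5 + 1·3 + 4·2 + 9·1 + 16·1 + 25·0 = 36.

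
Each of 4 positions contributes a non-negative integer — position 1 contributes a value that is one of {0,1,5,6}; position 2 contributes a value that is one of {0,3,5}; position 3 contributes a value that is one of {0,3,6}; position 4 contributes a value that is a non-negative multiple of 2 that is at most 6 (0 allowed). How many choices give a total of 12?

12

The generating function for the choices is (1 + q + q^5 + q^6)·(1 + q^3 + q^5)·(1 + q^3 + q^6)·(1 + q^2 + q^4 + q^6); the count is [q^12].
(1 + q + q^5 + q^6) has coefficients 1,1,0,0,0,1,1 for degrees 0…6.
(1 + q^3 + q^5) has coefficients 1,0,0,1,0,1,0,0,0,0,0,0,0 for degrees 0…12.
Multiplying by (1 + q^3 + q^6) gives running coefficients 1,0,0,2,0,1,2,0,1,1,0,1,0 for degrees 0…12.
Finally multiplying by (1 + q^2 + q^4 + q^6), the product of all factors after the first has coefficients 1,0,1,2,1,3,3,3,3,4,3,3,3 for degrees 0…12.
[q^12] = 1·3 + 1·3 + 1·3 + 1·3 = 12.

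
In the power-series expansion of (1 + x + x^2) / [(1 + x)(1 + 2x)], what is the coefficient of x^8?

383

The denominator gives the recurrence a_n = −3a_(n−1) − 2a_(n−2) for n ≥ 3; the numerator fixes a_0 = 1, a_1 = -2, a_2 = 5.
Iterating: 1, -2, 5, -11, 23, -47, 95, -191, 383, so a_8 = 383.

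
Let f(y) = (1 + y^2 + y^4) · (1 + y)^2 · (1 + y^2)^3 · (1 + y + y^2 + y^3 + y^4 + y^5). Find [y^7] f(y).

(1 + y^2 + y^4) has coefficients 1,0,1,0,1 for degrees 0…4.
(1 + y)^2 has coefficients 1,2,1,0,0,0,0,0 for degrees 0…7.
Multiplying by (1 + y^2)^3 gives running coefficients 1,2,4,6,6,6,4,2 for degrees 0…7.
Finally multiplying by (1 + y + y^2 + y^3 + y^4 + y^5), the product of all factors after the first has coefficients 1,3,7,13,19,25,28,28 for degrees 0…7.
[y^7] = 1·28 + 1·25 + 1·13 = 66.

66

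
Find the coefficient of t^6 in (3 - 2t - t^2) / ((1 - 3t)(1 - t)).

2430

The denominator gives the recurrence a_n = 4a_(n−1) − 3a_(n−2) for n ≥ 3; the numerator fixes a_0 = 3, a_1 = 10, a_2 = 30.
Iterating: 3, 10, 30, 90, 270, 810, 2430, so a_6 = 2430.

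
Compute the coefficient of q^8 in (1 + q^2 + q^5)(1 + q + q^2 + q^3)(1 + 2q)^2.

9

(1 + q^2 + q^5) has coefficients 1,0,1,0,0,1 for degrees 0…5.
(1 + q + q^2 + q^3) has coefficients 1,1,1,1,0,0,0,0,0 for degrees 0…8.
Finally multiplying by (1 + 2q)^2, the product of all factors after the first has coefficients 1,5,9,9,8,4,0,0,0 for degrees 0…8.
[q^8] = 1·0 + 1·0 + 1·9 = 9.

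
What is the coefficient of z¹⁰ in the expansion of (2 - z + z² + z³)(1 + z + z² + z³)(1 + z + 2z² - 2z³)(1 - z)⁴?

(2 - z + z² + z³) has coefficients 2,-1,1,1 for degrees 0…3.
(1 + z + z² + z³) has coefficients 1,1,1,1,0,0,0,0,0,0,0 for degrees 0…10.
Multiplying by (1 + z + 2z² - 2z³) gives running coefficients 1,2,4,2,1,0,-2,0,0,0,0 for degrees 0…10.
Finally multiplying by (1 - z)⁴, the product of all factors after the first has coefficients 1,-2,2,-6,10,-6,0,6,-11,8,-2 for degrees 0…10.
[z¹⁰] = 2·(-2) − 1·8 + 1·(-11) + 1·6 = -17.

-17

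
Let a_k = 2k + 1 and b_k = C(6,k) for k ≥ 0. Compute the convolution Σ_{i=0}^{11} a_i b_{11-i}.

The convolution is the x^11 coefficient of A(x)B(x).
Σ = 1·0 + 3·0 + 5·0 + 7·0 + 9·0 + 11·1 + 13·6 + 15·15 + 17·20 + 19·15 + 21·6 + 23·1 = 1088.

1088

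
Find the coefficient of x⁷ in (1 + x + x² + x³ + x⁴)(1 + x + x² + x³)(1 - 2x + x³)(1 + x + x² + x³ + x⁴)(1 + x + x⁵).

(1 + x + x² + x³ + x⁴) has coefficients 1,1,1,1,1 for degrees 0…4.
(1 + x + x² + x³) has coefficients 1,1,1,1,0,0,0,0 for degrees 0…7.
Multiplying by (1 - 2x + x³) gives running coefficients 1,-1,-1,0,-1,1,1,0 for degrees 0…7.
Multiplying by (1 + x + x² + x³ + x⁴) gives running coefficients 1,0,-1,-1,-2,-2,0,1 for degrees 0…7.
Finally multiplying by (1 + x + x⁵), the product of all factors after the first has coefficients 1,1,-1,-2,-3,-3,-2,0 for degrees 0…7.
[x⁷] = 1·0 + 1·(-2) + 1·(-3) + 1·(-3) + 1·(-2) = -10.

-10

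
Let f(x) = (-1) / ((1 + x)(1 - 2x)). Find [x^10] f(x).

The denominator gives the recurrence a_n = a_(n−1) + 2a_(n−2) for n ≥ 2; the numerator fixes a_0 = -1, a_1 = -1.
Iterating: -1, -1, -3, -5, -11, -21, -43, -85, -171, -341, -683, so a_10 = -683.

-683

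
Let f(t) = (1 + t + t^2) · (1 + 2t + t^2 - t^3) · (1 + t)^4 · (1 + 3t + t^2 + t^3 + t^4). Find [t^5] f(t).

234

(1 + t + t^2) has coefficients 1,1,1 for degrees 0…2.
(1 + 2t + t^2 - t^3) has coefficients 1,2,1,-1,0,0 for degrees 0…5.
Multiplying by (1 + t)^4 gives running coefficients 1,6,15,19,11,0 for degrees 0…5.
Finally multiplying by (1 + 3t + t^2 + t^3 + t^4), the product of all factors after the first has coefficients 1,9,34,71,90,73 for degrees 0…5.
[t^5] = 1·73 + 1·90 + 1·71 = 234.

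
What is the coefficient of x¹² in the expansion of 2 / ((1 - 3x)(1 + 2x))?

641006

Partial fractions give a closed form: a_n = (6/5)·3^n + (4/5)·(-2)^n.
At n = 12: a_12 = 641006.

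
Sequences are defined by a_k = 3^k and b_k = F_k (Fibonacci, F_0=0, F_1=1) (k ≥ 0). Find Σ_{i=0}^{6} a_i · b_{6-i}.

This is [x^6] in the product of the two ordinary generating functions.
Σ = 1·8 + 3·5 + 9·3 + 27·2 + 81·1 + 243·1 + 729·0 = 428.

428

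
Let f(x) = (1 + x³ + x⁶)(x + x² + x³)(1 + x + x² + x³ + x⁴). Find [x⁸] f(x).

(1 + x³ + x⁶) has coefficients 1,0,0,1,0,0,1 for degrees 0…6.
(x + x² + x³) has coefficients 0,1,1,1,0,0,0,0,0 for degrees 0…8.
Finally multiplying by (1 + x + x² + x³ + x⁴), the product of all factors after the first has coefficients 0,1,2,3,3,3,2,1,0 for degrees 0…8.
[x⁸] = 1·0 + 1·3 + 1·2 = 5.

5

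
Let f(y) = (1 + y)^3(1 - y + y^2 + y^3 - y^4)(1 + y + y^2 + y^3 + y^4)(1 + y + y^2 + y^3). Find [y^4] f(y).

23

(1 + y)^3 has coefficients 1,3,3,1 for degrees 0…3.
(1 - y + y^2 + y^3 - y^4) has coefficients 1,-1,1,1,-1 for degrees 0…4.
Multiplying by (1 + y + y^2 + y^3 + y^4) gives running coefficients 1,0,1,2,1 for degrees 0…4.
Finally multiplying by (1 + y + y^2 + y^3), the product of all factors after the first has coefficients 1,1,2,4,4 for degrees 0…4.
[y^4] = 1·4 + 3·4 + 3·2 + 1·1 = 23.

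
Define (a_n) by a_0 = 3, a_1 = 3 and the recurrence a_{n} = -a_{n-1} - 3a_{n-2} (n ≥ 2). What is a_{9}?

The ordinary generating function has denominator 1 + q + 3q^2.
Iterating the recurrence: a_0,…,a_{9} = 3, 3, -12, 3, 33, -42, -57, 183, -12, -537.

-537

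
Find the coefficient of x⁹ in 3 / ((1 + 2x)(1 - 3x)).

Partial fractions give a closed form: a_n = (6/5)·(-2)^n + (9/5)·3^n.
At n = 9: a_9 = 34815.

34815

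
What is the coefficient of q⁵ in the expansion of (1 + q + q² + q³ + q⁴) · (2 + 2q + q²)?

3

(1 + q + q² + q³ + q⁴) has coefficients 1,1,1,1,1 for degrees 0…4.
(2 + 2q + q²) has coefficients 2,2,1,0,0,0 for degrees 0…5.
[q⁵] = 1·0 + 1·0 + 1·0 + 1·1 + 1·2 = 3.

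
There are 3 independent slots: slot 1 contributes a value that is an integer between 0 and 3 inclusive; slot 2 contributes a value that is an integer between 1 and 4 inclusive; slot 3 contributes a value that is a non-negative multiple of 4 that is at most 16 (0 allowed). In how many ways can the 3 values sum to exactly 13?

4

The generating function for the choices is (1 + z + z² + z³)·(z + z² + z³ + z⁴)·(1 + z⁴ + z⁸ + z¹² + z¹⁶); the count is [z¹³].
(1 + z + z² + z³) has coefficients 1,1,1,1 for degrees 0…3.
(z + z² + z³ + z⁴) has coefficients 0,1,1,1,1,0,0,0,0,0,0,0,0,0 for degrees 0…13.
Finally multiplying by (1 + z⁴ + z⁸ + z¹² + z¹⁶), the product of all factors after the first has coefficients 0,1,1,1,1,1,1,1,1,1,1,1,1,1 for degrees 0…13.
[z¹³] = 1·1 + 1·1 + 1·1 + 1·1 = 4.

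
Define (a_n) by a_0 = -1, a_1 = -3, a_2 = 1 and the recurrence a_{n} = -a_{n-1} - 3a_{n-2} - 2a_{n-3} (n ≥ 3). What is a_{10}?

The ordinary generating function has denominator 1 + q + 3q^2 + 2q^3.
Iterating the recurrence: a_0,…,a_{10} = -1, -3, 1, 10, -7, -25, 26, 63, -91, -150, 297.

297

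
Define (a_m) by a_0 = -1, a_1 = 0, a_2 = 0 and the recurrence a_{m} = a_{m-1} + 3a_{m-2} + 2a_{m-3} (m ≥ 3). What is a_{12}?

The ordinary generating function has denominator 1 - z - 3z^2 - 2z^3.
Iterating the recurrence: a_0,…,a_{12} = -1, 0, 0, -2, -2, -8, -18, -46, -116, -290, -730, -1832, -4602.

-4602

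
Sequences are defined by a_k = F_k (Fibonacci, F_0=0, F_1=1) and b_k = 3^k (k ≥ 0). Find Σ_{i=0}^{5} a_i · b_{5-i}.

140

The convolution is the t^5 coefficient of A(t)B(t).
Σ = 0·243 + 1·81 + 1·27 + 2·9 + 3·3 + 5·1 = 140.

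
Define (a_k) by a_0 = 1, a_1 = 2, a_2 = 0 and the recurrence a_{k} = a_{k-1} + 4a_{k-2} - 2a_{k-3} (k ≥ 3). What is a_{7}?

122

The ordinary generating function has denominator 1 - z - 4z^2 + 2z^3.
Iterating the recurrence: a_0,…,a_{7} = 1, 2, 0, 6, 2, 26, 22, 122.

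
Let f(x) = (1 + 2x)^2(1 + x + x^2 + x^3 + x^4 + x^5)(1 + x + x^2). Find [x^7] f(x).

21

(1 + 2x)^2 has coefficients 1,4,4 for degrees 0…2.
(1 + x + x^2 + x^3 + x^4 + x^5) has coefficients 1,1,1,1,1,1,0,0 for degrees 0…7.
Finally multiplying by (1 + x + x^2), the product of all factors after the first has coefficients 1,2,3,3,3,3,2,1 for degrees 0…7.
[x^7] = 1·1 + 4·2 + 4·3 = 21.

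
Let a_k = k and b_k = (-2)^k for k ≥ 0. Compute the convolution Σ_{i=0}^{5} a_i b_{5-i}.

This is [x^5] in the product of the two ordinary generating functions.
Σ = 0·(-32) + 1·16 + 2·(-8) + 3·4 + 4·(-2) + 5·1 = 9.

9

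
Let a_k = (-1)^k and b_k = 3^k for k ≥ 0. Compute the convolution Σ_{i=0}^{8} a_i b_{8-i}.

This is [x^8] in the product of the two ordinary generating functions.
Σ = 1·6561 − 1·2187 + 1·729 − 1·243 + 1·81 − 1·27 + 1·9 − 1·3 + 1·1 = 4921.

4921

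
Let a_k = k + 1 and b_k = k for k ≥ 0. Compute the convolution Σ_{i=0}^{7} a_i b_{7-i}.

84

Write out a_i and b_{7-i} for i = 0,…,7 and sum the products.
Σ = 1·7 + 2·6 + 3·5 + 4·4 + 5·3 + 6·2 + 7·1 + 8·0 = 84.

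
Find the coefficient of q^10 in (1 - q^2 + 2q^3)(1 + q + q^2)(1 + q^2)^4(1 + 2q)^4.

(1 - q^2 + 2q^3) has coefficients 1,0,-1,2 for degrees 0…3.
(1 + q + q^2) has coefficients 1,1,1,0,0,0,0,0,0,0,0 for degrees 0…10.
Multiplying by (1 + q^2)^4 gives running coefficients 1,1,5,4,10,6,10,4,5,1,1 for degrees 0…10.
Finally multiplying by (1 + 2q)^4, the product of all factors after the first has coefficients 1,9,37,100,210,358,506,612,629,553,417 for degrees 0…10.
[q^10] = 1·417 − 1·629 + 2·612 = 1012.

1012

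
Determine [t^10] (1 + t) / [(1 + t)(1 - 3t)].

59049

Partial fractions give a closed form: a_n = (1)·3^n.
At n = 10: a_10 = 59049.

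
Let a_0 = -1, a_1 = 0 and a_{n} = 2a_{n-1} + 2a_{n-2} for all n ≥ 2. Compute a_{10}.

The ordinary generating function has denominator 1 - 2q - 2q^2.
Iterating the recurrence: a_0,…,a_{10} = -1, 0, -2, -4, -12, -32, -88, -240, -656, -1792, -4896.

-4896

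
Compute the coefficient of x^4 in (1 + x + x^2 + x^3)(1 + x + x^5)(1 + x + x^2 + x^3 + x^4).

(1 + x + x^2 + x^3) has coefficients 1,1,1,1 for degrees 0…3.
(1 + x + x^5) has coefficients 1,1,0,0,0 for degrees 0…4.
Finally multiplying by (1 + x + x^2 + x^3 + x^4), the product of all factors after the first has coefficients 1,2,2,2,2 for degrees 0…4.
[x^4] = 1·2 + 1·2 + 1·2 + 1·2 = 8.

8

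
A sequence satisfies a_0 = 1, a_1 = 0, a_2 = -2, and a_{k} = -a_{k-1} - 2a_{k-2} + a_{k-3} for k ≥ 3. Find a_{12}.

The ordinary generating function has denominator 1 + q + 2q^2 - q^3.
Iterating the recurrence: a_0,…,a_{12} = 1, 0, -2, 3, 1, -9, 10, 9, -38, 30, 55, -153, 73.

73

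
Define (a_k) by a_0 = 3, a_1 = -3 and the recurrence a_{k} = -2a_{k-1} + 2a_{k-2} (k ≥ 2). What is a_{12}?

The ordinary generating function has denominator 1 + 2x - 2x^2.
Iterating the recurrence: a_0,…,a_{12} = 3, -3, 12, -30, 84, -228, 624, -1704, 4656, -12720, 34752, -94944, 259392.

259392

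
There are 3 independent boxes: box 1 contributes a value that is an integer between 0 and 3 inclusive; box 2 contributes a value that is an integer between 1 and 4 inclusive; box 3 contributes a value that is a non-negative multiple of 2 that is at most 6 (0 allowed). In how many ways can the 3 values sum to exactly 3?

4

The generating function for the choices is (1 + y + y² + y³)·(y + y² + y³ + y⁴)·(1 + y² + y⁴ + y⁶); the count is [y³].
(1 + y + y² + y³) has coefficients 1,1,1,1 for degrees 0…3.
(y + y² + y³ + y⁴) has coefficients 0,1,1,1 for degrees 0…3.
Finally multiplying by (1 + y² + y⁴ + y⁶), the product of all factors after the first has coefficients 0,1,1,2 for degrees 0…3.
[y³] = 1·2 + 1·1 + 1·1 + 1·0 = 4.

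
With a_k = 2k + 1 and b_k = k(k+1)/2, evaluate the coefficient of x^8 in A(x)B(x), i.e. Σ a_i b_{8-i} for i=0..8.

This is [x^8] in the product of the two ordinary generating functions.
Σ = 1·36 + 3·28 + 5·21 + 7·15 + 9·10 + 11·6 + 13·3 + 15·1 + 17·0 = 540.

540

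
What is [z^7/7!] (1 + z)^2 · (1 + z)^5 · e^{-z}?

The EGF product rule gives c_7 = Σ_{k_1+k_2+k_3=7} C(7; k_1,k_2,k_3) · ∏ g_i(k_i), where (1+z)^2 gives the falling factorial (2)_k; (1+z)^5 gives the falling factorial (5)_k; e^{-z} gives (-1)^k.
g_1(k) for k = 0…7: 1, 2, 2, 0, 0, 0, 0, 0.
g_2(k) for k = 0…7: 1, 5, 20, 60, 120, 120, 0, 0.
g_3(k) for k = 0…7: 1, -1, 1, -1, 1, -1, 1, -1.
First combine the last two factors: h(k) = Σ_j C(k,j)·g_2(j)·g_3(k−j) for k = 0…7: 1, 4, 11, 14, -19, -56, 151, 34.
c_7 = Σ_k C(7,k)·g_1(k)·h(7−k) = 1·1·34 + 7·2·151 + 21·2·(-56) = 34 + 2114 − 2352 = -204.

-204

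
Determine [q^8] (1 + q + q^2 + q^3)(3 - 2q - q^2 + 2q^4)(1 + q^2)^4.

5

(1 + q + q^2 + q^3) has coefficients 1,1,1,1 for degrees 0…3.
(3 - 2q - q^2 + 2q^4) has coefficients 3,-2,-1,0,2,0,0,0,0 for degrees 0…8.
Finally multiplying by (1 + q^2)^4, the product of all factors after the first has coefficients 3,-2,11,-8,16,-12,14,-8,11 for degrees 0…8.
[q^8] = 1·11 + 1·(-8) + 1·14 + 1·(-12) = 5.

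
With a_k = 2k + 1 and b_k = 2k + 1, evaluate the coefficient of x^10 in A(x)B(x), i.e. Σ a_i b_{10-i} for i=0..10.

Write out a_i and b_{10-i} for i = 0,…,10 and sum the products.
Σ = 1·21 + 3·19 + 5·17 + 7·15 + 9·13 + 11·11 + 13·9 + 15·7 + 17·5 + 19·3 + 21·1 = 891.

891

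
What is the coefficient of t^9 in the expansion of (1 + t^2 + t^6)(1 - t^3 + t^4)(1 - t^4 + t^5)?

(1 + t^2 + t^6) has coefficients 1,0,1,0,0,0,1 for degrees 0…6.
(1 - t^3 + t^4) has coefficients 1,0,0,-1,1,0,0,0,0,0 for degrees 0…9.
Finally multiplying by (1 - t^4 + t^5), the product of all factors after the first has coefficients 1,0,0,-1,0,1,0,1,-2,1 for degrees 0…9.
[t^9] = 1·1 + 1·1 + 1·(-1) = 1.

1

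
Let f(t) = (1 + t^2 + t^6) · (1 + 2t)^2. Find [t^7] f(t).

(1 + t^2 + t^6) has coefficients 1,0,1,0,0,0,1 for degrees 0…6.
(1 + 2t)^2 has coefficients 1,4,4,0,0,0,0,0 for degrees 0…7.
[t^7] = 1·0 + 1·0 + 1·4 = 4.

4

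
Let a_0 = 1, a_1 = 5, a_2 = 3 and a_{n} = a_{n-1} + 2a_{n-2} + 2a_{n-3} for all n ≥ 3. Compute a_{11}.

The ordinary generating function has denominator 1 - q - 2q^2 - 2q^3.
Iterating the recurrence: a_0,…,a_{11} = 1, 5, 3, 15, 31, 67, 159, 355, 807, 1835, 4159, 9443.

9443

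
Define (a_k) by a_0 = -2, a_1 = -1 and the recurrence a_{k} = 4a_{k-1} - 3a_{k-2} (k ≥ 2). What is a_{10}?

29522

The ordinary generating function has denominator 1 - 4y + 3y^2.
Iterating the recurrence: a_0,…,a_{10} = -2, -1, 2, 11, 38, 119, 362, 1091, 3278, 9839, 29522.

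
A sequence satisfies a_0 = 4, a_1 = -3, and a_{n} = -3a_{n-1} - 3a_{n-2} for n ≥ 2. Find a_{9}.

-486

The ordinary generating function has denominator 1 + 3t + 3t^2.
Iterating the recurrence: a_0,…,a_{9} = 4, -3, -3, 18, -45, 81, -108, 81, 81, -486.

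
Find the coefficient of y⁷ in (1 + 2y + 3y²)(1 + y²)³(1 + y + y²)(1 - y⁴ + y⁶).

(1 + 2y + 3y²) has coefficients 1,2,3 for degrees 0…2.
(1 + y²)³ has coefficients 1,0,3,0,3,0,1,0 for degrees 0…7.
Multiplying by (1 + y + y²) gives running coefficients 1,1,4,3,6,3,4,1 for degrees 0…7.
Finally multiplying by (1 - y⁴ + y⁶), the product of all factors after the first has coefficients 1,1,4,3,5,2,1,-1 for degrees 0…7.
[y⁷] = 1·(-1) + 2·1 + 3·2 = 7.

7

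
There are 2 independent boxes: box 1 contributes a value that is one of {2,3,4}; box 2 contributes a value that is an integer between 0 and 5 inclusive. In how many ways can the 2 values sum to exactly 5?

The generating function for the choices is (t^2 + t^3 + t^4)·(1 + t + t^2 + t^3 + t^4 + t^5); the count is [t^5].
(t^2 + t^3 + t^4) has coefficients 0,0,1,1,1 for degrees 0…4.
(1 + t + t^2 + t^3 + t^4 + t^5) has coefficients 1,1,1,1,1,1 for degrees 0…5.
[t^5] = 1·1 + 1·1 + 1·1 = 3.

3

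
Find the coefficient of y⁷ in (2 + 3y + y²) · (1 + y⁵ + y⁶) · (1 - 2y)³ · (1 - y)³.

(2 + 3y + y²) has coefficients 2,3,1 for degrees 0…2.
(1 + y⁵ + y⁶) has coefficients 1,0,0,0,0,1,1,0 for degrees 0…7.
Multiplying by (1 - 2y)³ gives running coefficients 1,-6,12,-8,0,1,-5,6 for degrees 0…7.
Finally multiplying by (1 - y)³, the product of all factors after the first has coefficients 1,-9,33,-63,66,-35,0,24 for degrees 0…7.
[y⁷] = 2·24 + 3·0 + 1·(-35) = 13.

13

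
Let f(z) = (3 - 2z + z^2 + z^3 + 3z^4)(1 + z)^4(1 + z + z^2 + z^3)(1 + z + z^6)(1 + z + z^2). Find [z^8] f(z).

383

(3 - 2z + z^2 + z^3 + 3z^4) has coefficients 3,-2,1,1,3 for degrees 0…4.
(1 + z)^4 has coefficients 1,4,6,4,1,0,0,0,0 for degrees 0…8.
Multiplying by (1 + z + z^2 + z^3) gives running coefficients 1,5,11,15,15,11,5,1,0 for degrees 0…8.
Multiplying by (1 + z + z^6) gives running coefficients 1,6,16,26,30,26,17,11,12 for degrees 0…8.
Finally multiplying by (1 + z + z^2), the product of all factors after the first has coefficients 1,7,23,48,72,82,73,54,40 for degrees 0…8.
[z^8] = 3·40 − 2·54 + 1·73 + 1·82 + 3·72 = 383.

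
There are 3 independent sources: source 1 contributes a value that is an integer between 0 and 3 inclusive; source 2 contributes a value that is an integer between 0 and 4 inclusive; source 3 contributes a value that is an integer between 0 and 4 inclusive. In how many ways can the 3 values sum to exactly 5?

16

The generating function for the choices is (1 + z + z^2 + z^3)·(1 + z + z^2 + z^3 + z^4)·(1 + z + z^2 + z^3 + z^4); the count is [z^5].
(1 + z + z^2 + z^3) has coefficients 1,1,1,1 for degrees 0…3.
(1 + z + z^2 + z^3 + z^4) has coefficients 1,1,1,1,1,0 for degrees 0…5.
Finally multiplying by (1 + z + z^2 + z^3 + z^4), the product of all factors after the first has coefficients 1,2,3,4,5,4 for degrees 0…5.
[z^5] = 1·4 + 1·5 + 1·4 + 1·3 = 16.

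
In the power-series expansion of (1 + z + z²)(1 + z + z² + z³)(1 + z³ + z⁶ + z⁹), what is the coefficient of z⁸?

4

(1 + z + z²) has coefficients 1,1,1 for degrees 0…2.
(1 + z + z² + z³) has coefficients 1,1,1,1,0,0,0,0,0 for degrees 0…8.
Finally multiplying by (1 + z³ + z⁶ + z⁹), the product of all factors after the first has coefficients 1,1,1,2,1,1,2,1,1 for degrees 0…8.
[z⁸] = 1·1 + 1·1 + 1·2 = 4.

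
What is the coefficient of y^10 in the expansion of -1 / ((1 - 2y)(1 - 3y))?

The denominator gives the recurrence a_n = 5a_(n−1) − 6a_(n−2) for n ≥ 2; the numerator fixes a_0 = -1, a_1 = -5.
Iterating: -1, -5, -19, -65, -211, -665, -2059, -6305, -19171, -58025, -175099, so a_10 = -175099.

-175099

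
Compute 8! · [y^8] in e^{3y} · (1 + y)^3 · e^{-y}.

24832

The EGF product rule gives c_8 = Σ_{k_1+k_2+k_3=8} C(8; k_1,k_2,k_3) · ∏ g_i(k_i), where e^{3y} gives (3)^k; (1+y)^3 gives the falling factorial (3)_k; e^{-y} gives (-1)^k.
g_1(k) for k = 0…8: 1, 3, 9, 27, 81, 243, 729, 2187, 6561.
g_2(k) for k = 0…8: 1, 3, 6, 6, 0, 0, 0, 0, 0.
g_3(k) for k = 0…8: 1, -1, 1, -1, 1, -1, 1, -1, 1.
First combine the last two factors: h(k) = Σ_j C(k,j)·g_2(j)·g_3(k−j) for k = 0…8: 1, 2, 1, -4, 1, 14, -47, 104, -191.
c_8 = Σ_k C(8,k)·g_1(k)·h(8−k) = 1·1·(-191) + 8·3·104 + 28·9·(-47) + 56·27·14 + 70·81·1 + 56·243·(-4) + 28·729·1 + 8·2187·2 + 1·6561·1 = −191 + 2496 − 11844 + 21168 + 5670 − 54432 + 20412 + 34992 + 6561 = 24832.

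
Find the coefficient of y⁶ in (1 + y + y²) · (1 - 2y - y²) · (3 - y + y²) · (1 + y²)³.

(1 + y + y²) has coefficients 1,1,1 for degrees 0…2.
(1 - 2y - y²) has coefficients 1,-2,-1,0,0,0,0 for degrees 0…6.
Multiplying by (3 - y + y²) gives running coefficients 3,-7,0,-1,-1,0,0 for degrees 0…6.
Finally multiplying by (1 + y²)³, the product of all factors after the first has coefficients 3,-7,9,-22,8,-24,0 for degrees 0…6.
[y⁶] = 1·0 + 1·(-24) + 1·8 = -16.

-16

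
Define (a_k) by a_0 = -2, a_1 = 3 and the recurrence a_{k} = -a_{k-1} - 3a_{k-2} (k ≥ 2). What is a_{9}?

The ordinary generating function has denominator 1 + q + 3q^2.
Iterating the recurrence: a_0,…,a_{9} = -2, 3, 3, -12, 3, 33, -42, -57, 183, -12.

-12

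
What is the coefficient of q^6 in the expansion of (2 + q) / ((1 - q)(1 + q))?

Partial fractions give a closed form: a_n = (3/2)·1^n + (1/2)·(-1)^n.
At n = 6: a_6 = 2.

2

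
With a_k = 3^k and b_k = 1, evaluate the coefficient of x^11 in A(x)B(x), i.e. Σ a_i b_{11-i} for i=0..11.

This is [x^11] in the product of the two ordinary generating functions.
Σ = 1·1 + 3·1 + 9·1 + 27·1 + 81·1 + 243·1 + 729·1 + 2187·1 + 6561·1 + 19683·1 + 59049·1 + 177147·1 = 265720.

265720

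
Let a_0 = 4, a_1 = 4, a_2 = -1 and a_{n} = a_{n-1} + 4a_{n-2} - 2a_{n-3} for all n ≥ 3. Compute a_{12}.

2319

The ordinary generating function has denominator 1 - t - 4t^2 + 2t^3.
Iterating the recurrence: a_0,…,a_{12} = 4, 4, -1, 7, -5, 25, -9, 101, 15, 437, 295, 2013, 2319.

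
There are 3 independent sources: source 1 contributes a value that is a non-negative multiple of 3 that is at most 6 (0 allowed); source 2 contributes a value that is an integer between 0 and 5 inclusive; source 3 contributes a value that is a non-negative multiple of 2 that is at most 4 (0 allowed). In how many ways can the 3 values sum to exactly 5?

5

The generating function for the choices is (1 + x³ + x⁶)·(1 + x + x² + x³ + x⁴ + x⁵)·(1 + x² + x⁴); the count is [x⁵].
(1 + x³ + x⁶) has coefficients 1,0,0,1,0,0 for degrees 0…5.
(1 + x + x² + x³ + x⁴ + x⁵) has coefficients 1,1,1,1,1,1 for degrees 0…5.
Finally multiplying by (1 + x² + x⁴), the product of all factors after the first has coefficients 1,1,2,2,3,3 for degrees 0…5.
[x⁵] = 1·3 + 1·2 = 5.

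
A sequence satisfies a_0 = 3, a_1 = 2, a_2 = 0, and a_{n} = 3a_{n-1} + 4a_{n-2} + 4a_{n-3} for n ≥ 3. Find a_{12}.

6442068

The ordinary generating function has denominator 1 - 3x - 4x^2 - 4x^3.
Iterating the recurrence: a_0,…,a_{12} = 3, 2, 0, 20, 68, 284, 1204, 5020, 21012, 87932, 367924, 1539548, 6442068.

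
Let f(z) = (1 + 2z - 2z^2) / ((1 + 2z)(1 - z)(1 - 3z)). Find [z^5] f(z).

Partial fractions give a closed form: a_n = (-2/15)·(-2)^n + (-1/6)·1^n + (13/10)·3^n.
At n = 5: a_5 = 320.

320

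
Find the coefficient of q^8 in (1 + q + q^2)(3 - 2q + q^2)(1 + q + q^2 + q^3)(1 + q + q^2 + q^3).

3

(1 + q + q^2) has coefficients 1,1,1 for degrees 0…2.
(3 - 2q + q^2) has coefficients 3,-2,1,0,0,0,0,0,0 for degrees 0…8.
Multiplying by (1 + q + q^2 + q^3) gives running coefficients 3,1,2,2,-1,1,0,0,0 for degrees 0…8.
Finally multiplying by (1 + q + q^2 + q^3), the product of all factors after the first has coefficients 3,4,6,8,4,4,2,0,1 for degrees 0…8.
[q^8] = 1·1 + 1·0 + 1·2 = 3.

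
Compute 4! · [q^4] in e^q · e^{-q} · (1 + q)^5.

120

The EGF product rule gives c_4 = Σ_{k_1+k_2+k_3=4} C(4; k_1,k_2,k_3) · ∏ g_i(k_i), where e^q gives (1)^k; e^{-q} gives (-1)^k; (1+q)^5 gives the falling factorial (5)_k.
g_1(k) for k = 0…4: 1, 1, 1, 1, 1.
g_2(k) for k = 0…4: 1, -1, 1, -1, 1.
g_3(k) for k = 0…4: 1, 5, 20, 60, 120.
First combine the last two factors: h(k) = Σ_j C(k,j)·g_2(j)·g_3(k−j) for k = 0…4: 1, 4, 11, 14, -19.
c_4 = Σ_k C(4,k)·g_1(k)·h(4−k) = 1·1·(-19) + 4·1·14 + 6·1·11 + 4·1·4 + 1·1·1 = −19 + 56 + 66 + 16 + 1 = 120.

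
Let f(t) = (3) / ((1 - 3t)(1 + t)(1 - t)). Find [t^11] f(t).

Partial fractions give a closed form: a_n = (27/8)·3^n + (3/8)·(-1)^n + (-3/4)·1^n.
At n = 11: a_11 = 597870.

597870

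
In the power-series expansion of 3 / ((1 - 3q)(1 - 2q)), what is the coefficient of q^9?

174075

Partial fractions give a closed form: a_n = (9)·3^n + (-6)·2^n.
At n = 9: a_9 = 174075.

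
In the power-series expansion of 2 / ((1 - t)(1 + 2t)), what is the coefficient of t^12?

Partial fractions give a closed form: a_n = (2/3)·1^n + (4/3)·(-2)^n.
At n = 12: a_12 = 5462.

5462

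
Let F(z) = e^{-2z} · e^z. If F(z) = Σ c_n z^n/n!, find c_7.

The EGF product rule gives c_7 = Σ_{k_1+k_2=7} C(7; k_1,k_2) · ∏ g_i(k_i), where e^{-2z} gives (-2)^k; e^z gives (1)^k.
g_1(k) for k = 0…7: 1, -2, 4, -8, 16, -32, 64, -128.
g_2(k) for k = 0…7: 1, 1, 1, 1, 1, 1, 1, 1.
c_7 = Σ_k C(7,k)·g_1(k)·g_2(7−k) = 1·1·1 + 7·(-2)·1 + 21·4·1 + 35·(-8)·1 + 35·16·1 + 21·(-32)·1 + 7·64·1 + 1·(-128)·1 = 1 − 14 + 84 − 280 + 560 − 672 + 448 − 128 = -1.

-1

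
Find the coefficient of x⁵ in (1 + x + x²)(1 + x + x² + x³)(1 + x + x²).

(1 + x + x²) has coefficients 1,1,1 for degrees 0…2.
(1 + x + x² + x³) has coefficients 1,1,1,1,0,0 for degrees 0…5.
Finally multiplying by (1 + x + x²), the product of all factors after the first has coefficients 1,2,3,3,2,1 for degrees 0…5.
[x⁵] = 1·1 + 1·2 + 1·3 = 6.

6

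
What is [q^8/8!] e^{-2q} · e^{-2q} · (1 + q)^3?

16384

The EGF product rule gives c_8 = Σ_{k_1+k_2+k_3=8} C(8; k_1,k_2,k_3) · ∏ g_i(k_i), where e^{-2q} gives (-2)^k; e^{-2q} gives (-2)^k; (1+q)^3 gives the falling factorial (3)_k.
g_1(k) for k = 0…8: 1, -2, 4, -8, 16, -32, 64, -128, 256.
g_2(k) for k = 0…8: 1, -2, 4, -8, 16, -32, 64, -128, 256.
g_3(k) for k = 0…8: 1, 3, 6, 6, 0, 0, 0, 0, 0.
First combine the last two factors: h(k) = Σ_j C(k,j)·g_2(j)·g_3(k−j) for k = 0…8: 1, 1, -2, -2, 16, -32, -32, 544, -2816.
c_8 = Σ_k C(8,k)·g_1(k)·h(8−k) = 1·1·(-2816) + 8·(-2)·544 + 28·4·(-32) + 56·(-8)·(-32) + 70·16·16 + 56·(-32)·(-2) + 28·64·(-2) + 8·(-128)·1 + 1·256·1 = −2816 − 8704 − 3584 + 14336 + 17920 + 3584 − 3584 − 1024 + 256 = 16384.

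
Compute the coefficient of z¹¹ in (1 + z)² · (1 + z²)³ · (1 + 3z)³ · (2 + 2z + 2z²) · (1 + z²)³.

(1 + z)² has coefficients 1,2,1 for degrees 0…2.
(1 + z²)³ has coefficients 1,0,3,0,3,0,1,0,0,0,0,0 for degrees 0…11.
Multiplying by (1 + 3z)³ gives running coefficients 1,9,30,54,84,108,82,90,27,27,0,0 for degrees 0…11.
Multiplying by (2 + 2z + 2z²) gives running coefficients 2,20,80,186,336,492,548,560,398,288,108,54 for degrees 0…11.
Finally multiplying by (1 + z²)³, the product of all factors after the first has coefficients 2,20,86,246,582,1110,1798,2614,3130,3630,3282,3090 for degrees 0…11.
[z¹¹] = 1·3090 + 2·3282 + 1·3630 = 13284.

13284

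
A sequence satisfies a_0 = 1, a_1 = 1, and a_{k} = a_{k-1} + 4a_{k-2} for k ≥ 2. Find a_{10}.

The ordinary generating function has denominator 1 - q - 4q^2.
Iterating the recurrence: a_0,…,a_{10} = 1, 1, 5, 9, 29, 65, 181, 441, 1165, 2929, 7589.

7589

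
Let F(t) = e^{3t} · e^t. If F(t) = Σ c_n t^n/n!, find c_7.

The EGF product rule gives c_7 = Σ_{k_1+k_2=7} C(7; k_1,k_2) · ∏ g_i(k_i), where e^{3t} gives (3)^k; e^t gives (1)^k.
g_1(k) for k = 0…7: 1, 3, 9, 27, 81, 243, 729, 2187.
g_2(k) for k = 0…7: 1, 1, 1, 1, 1, 1, 1, 1.
c_7 = Σ_k C(7,k)·g_1(k)·g_2(7−k) = 1·1·1 + 7·3·1 + 21·9·1 + 35·27·1 + 35·81·1 + 21·243·1 + 7·729·1 + 1·2187·1 = 1 + 21 + 189 + 945 + 2835 + 5103 + 5103 + 2187 = 16384.

16384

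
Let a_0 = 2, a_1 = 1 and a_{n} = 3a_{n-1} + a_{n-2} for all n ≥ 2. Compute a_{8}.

6305

The ordinary generating function has denominator 1 - 3z - z^2.
Iterating the recurrence: a_0,…,a_{8} = 2, 1, 5, 16, 53, 175, 578, 1909, 6305.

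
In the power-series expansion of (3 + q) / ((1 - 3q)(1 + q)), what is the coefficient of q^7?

5467

The denominator gives the recurrence a_n = 2a_(n−1) + 3a_(n−2) for n ≥ 3; the numerator fixes a_0 = 3, a_1 = 7, a_2 = 23.
Iterating: 3, 7, 23, 67, 203, 607, 1823, 5467, so a_7 = 5467.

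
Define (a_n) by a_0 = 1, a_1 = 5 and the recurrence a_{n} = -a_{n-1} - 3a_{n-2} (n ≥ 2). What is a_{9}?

-475

The ordinary generating function has denominator 1 + q + 3q^2.
Iterating the recurrence: a_0,…,a_{9} = 1, 5, -8, -7, 31, -10, -83, 113, 136, -475.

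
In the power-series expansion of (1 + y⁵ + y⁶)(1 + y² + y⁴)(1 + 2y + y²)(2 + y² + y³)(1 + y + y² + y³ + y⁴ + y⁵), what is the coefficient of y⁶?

46

(1 + y⁵ + y⁶) has coefficients 1,0,0,0,0,1,1 for degrees 0…6.
(1 + y² + y⁴) has coefficients 1,0,1,0,1,0,0 for degrees 0…6.
Multiplying by (1 + 2y + y²) gives running coefficients 1,2,2,2,2,2,1 for degrees 0…6.
Multiplying by (2 + y² + y³) gives running coefficients 2,4,5,7,8,8,6 for degrees 0…6.
Finally multiplying by (1 + y + y² + y³ + y⁴ + y⁵), the product of all factors after the first has coefficients 2,6,11,18,26,34,38 for degrees 0…6.
[y⁶] = 1·38 + 1·6 + 1·2 = 46.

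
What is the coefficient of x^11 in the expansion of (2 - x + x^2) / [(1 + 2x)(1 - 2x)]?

-1024

The denominator gives the recurrence a_n = 4a_(n−2) for n ≥ 3; the numerator fixes a_0 = 2, a_1 = -1, a_2 = 9.
Iterating: 2, -1, 9, -4, 36, -16, 144, -64, 576, -256, 2304, -1024, so a_11 = -1024.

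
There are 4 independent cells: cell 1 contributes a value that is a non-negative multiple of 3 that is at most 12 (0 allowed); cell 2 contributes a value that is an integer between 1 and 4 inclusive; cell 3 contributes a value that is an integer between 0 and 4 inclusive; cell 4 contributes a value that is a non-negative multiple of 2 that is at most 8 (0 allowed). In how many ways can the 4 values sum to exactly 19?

The generating function for the choices is (1 + y³ + y⁶ + y⁹ + y¹²)·(y + y² + y³ + y⁴)·(1 + y + y² + y³ + y⁴)·(1 + y² + y⁴ + y⁶ + y⁸); the count is [y¹⁹].
(1 + y³ + y⁶ + y⁹ + y¹²) has coefficients 1,0,0,1,0,0,1,0,0,1,0,0,1 for degrees 0…12.
(y + y² + y³ + y⁴) has coefficients 0,1,1,1,1,0,0,0,0,0,0,0,0,0,0,0,0,0,0,0 for degrees 0…19.
Multiplying by (1 + y + y² + y³ + y⁴) gives running coefficients 0,1,2,3,4,4,3,2,1,0,0,0,0,0,0,0,0,0,0,0 for degrees 0…19.
Finally multiplying by (1 + y² + y⁴ + y⁶ + y⁸), the product of all factors after the first has coefficients 0,1,2,4,6,8,9,10,10,10,10,9,8,6,4,2,1,0,0,0 for degrees 0…19.
[y¹⁹] = 1·0 + 1·1 + 1·6 + 1·10 + 1·10 = 27.

27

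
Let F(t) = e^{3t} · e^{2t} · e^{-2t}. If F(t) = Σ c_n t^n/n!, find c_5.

The EGF product rule gives c_5 = Σ_{k_1+k_2+k_3=5} C(5; k_1,k_2,k_3) · ∏ g_i(k_i), where e^{3t} gives (3)^k; e^{2t} gives (2)^k; e^{-2t} gives (-2)^k.
g_1(k) for k = 0…5: 1, 3, 9, 27, 81, 243.
g_2(k) for k = 0…5: 1, 2, 4, 8, 16, 32.
g_3(k) for k = 0…5: 1, -2, 4, -8, 16, -32.
First combine the last two factors: h(k) = Σ_j C(k,j)·g_2(j)·g_3(k−j) for k = 0…5: 1, 0, 0, 0, 0, 0.
c_5 = Σ_k C(5,k)·g_1(k)·h(5−k) = 1·243·1 = 243.

243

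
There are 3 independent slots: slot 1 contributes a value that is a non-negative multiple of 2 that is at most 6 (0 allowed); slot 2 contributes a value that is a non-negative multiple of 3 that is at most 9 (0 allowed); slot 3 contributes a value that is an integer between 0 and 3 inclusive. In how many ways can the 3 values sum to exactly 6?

The generating function for the choices is (1 + z^2 + z^4 + z^6)·(1 + z^3 + z^6 + z^9)·(1 + z + z^2 + z^3); the count is [z^6].
(1 + z^2 + z^4 + z^6) has coefficients 1,0,1,0,1,0,1 for degrees 0…6.
(1 + z^3 + z^6 + z^9) has coefficients 1,0,0,1,0,0,1 for degrees 0…6.
Finally multiplying by (1 + z + z^2 + z^3), the product of all factors after the first has coefficients 1,1,1,2,1,1,2 for degrees 0…6.
[z^6] = 1·2 + 1·1 + 1·1 + 1·1 = 5.

5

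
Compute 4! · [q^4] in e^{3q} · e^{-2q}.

The EGF product rule gives c_4 = Σ_{k_1+k_2=4} C(4; k_1,k_2) · ∏ g_i(k_i), where e^{3q} gives (3)^k; e^{-2q} gives (-2)^k.
g_1(k) for k = 0…4: 1, 3, 9, 27, 81.
g_2(k) for k = 0…4: 1, -2, 4, -8, 16.
c_4 = Σ_k C(4,k)·g_1(k)·g_2(4−k) = 1·1·16 + 4·3·(-8) + 6·9·4 + 4·27·(-2) + 1·81·1 = 16 − 96 + 216 − 216 + 81 = 1.

1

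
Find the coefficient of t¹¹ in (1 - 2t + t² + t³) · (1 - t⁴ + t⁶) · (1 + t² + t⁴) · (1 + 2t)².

(1 - 2t + t² + t³) has coefficients 1,-2,1,1 for degrees 0…3.
(1 - t⁴ + t⁶) has coefficients 1,0,0,0,-1,0,1,0,0,0,0,0 for degrees 0…11.
Multiplying by (1 + t² + t⁴) gives running coefficients 1,0,1,0,0,0,0,0,0,0,1,0 for degrees 0…11.
Finally multiplying by (1 + 2t)², the product of all factors after the first has coefficients 1,4,5,4,4,0,0,0,0,0,1,4 for degrees 0…11.
[t¹¹] = 1·4 − 2·1 + 1·0 + 1·0 = 2.

2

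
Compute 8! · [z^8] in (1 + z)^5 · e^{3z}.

2180601

The EGF product rule gives c_8 = Σ_{k_1+k_2=8} C(8; k_1,k_2) · ∏ g_i(k_i), where (1+z)^5 gives the falling factorial (5)_k; e^{3z} gives (3)^k.
g_1(k) for k = 0…8: 1, 5, 20, 60, 120, 120, 0, 0, 0.
g_2(k) for k = 0…8: 1, 3, 9, 27, 81, 243, 729, 2187, 6561.
c_8 = Σ_k C(8,k)·g_1(k)·g_2(8−k) = 1·1·6561 + 8·5·2187 + 28·20·729 + 56·60·243 + 70·120·81 + 56·120·27 = 6561 + 87480 + 408240 + 816480 + 680400 + 181440 = 2180601.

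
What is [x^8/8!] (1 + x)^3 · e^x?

The EGF product rule gives c_8 = Σ_{k_1+k_2=8} C(8; k_1,k_2) · ∏ g_i(k_i), where (1+x)^3 gives the falling factorial (3)_k; e^x gives (1)^k.
g_1(k) for k = 0…8: 1, 3, 6, 6, 0, 0, 0, 0, 0.
g_2(k) for k = 0…8: 1, 1, 1, 1, 1, 1, 1, 1, 1.
c_8 = Σ_k C(8,k)·g_1(k)·g_2(8−k) = 1·1·1 + 8·3·1 + 28·6·1 + 56·6·1 = 1 + 24 + 168 + 336 = 529.

529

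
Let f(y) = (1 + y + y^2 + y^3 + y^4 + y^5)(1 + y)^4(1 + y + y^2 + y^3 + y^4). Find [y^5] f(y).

(1 + y + y^2 + y^3 + y^4 + y^5) has coefficients 1,1,1,1,1,1 for degrees 0…5.
(1 + y)^4 has coefficients 1,4,6,4,1,0 for degrees 0…5.
Finally multiplying by (1 + y + y^2 + y^3 + y^4), the product of all factors after the first has coefficients 1,5,11,15,16,15 for degrees 0…5.
[y^5] = 1·15 + 1·16 + 1·15 + 1·11 + 1·5 + 1·1 = 63.

63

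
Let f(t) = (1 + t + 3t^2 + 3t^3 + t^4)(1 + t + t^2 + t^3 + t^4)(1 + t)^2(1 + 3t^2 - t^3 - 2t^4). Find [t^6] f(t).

(1 + t + 3t^2 + 3t^3 + t^4) has coefficients 1,1,3,3,1 for degrees 0…4.
(1 + t + t^2 + t^3 + t^4) has coefficients 1,1,1,1,1,0,0 for degrees 0…6.
Multiplying by (1 + t)^2 gives running coefficients 1,3,4,4,4,3,1 for degrees 0…6.
Finally multiplying by (1 + 3t^2 - t^3 - 2t^4), the product of all factors after the first has coefficients 1,3,7,12,11,5,1 for degrees 0…6.
[t^6] = 1·1 + 1·5 + 3·11 + 3·12 + 1·7 = 82.

82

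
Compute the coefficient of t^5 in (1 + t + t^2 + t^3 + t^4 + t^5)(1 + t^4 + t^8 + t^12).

2

(1 + t + t^2 + t^3 + t^4 + t^5) has coefficients 1,1,1,1,1,1 for degrees 0…5.
(1 + t^4 + t^8 + t^12) has coefficients 1,0,0,0,1,0 for degrees 0…5.
[t^5] = 1·0 + 1·1 + 1·0 + 1·0 + 1·0 + 1·1 = 2.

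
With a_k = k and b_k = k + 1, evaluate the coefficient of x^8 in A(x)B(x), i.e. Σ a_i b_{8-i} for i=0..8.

The convolution is the t^8 coefficient of A(t)B(t).
Σ = 0·9 + 1·8 + 2·7 + 3·6 + 4·5 + 5·4 + 6·3 + 7·2 + 8·1 = 120.

120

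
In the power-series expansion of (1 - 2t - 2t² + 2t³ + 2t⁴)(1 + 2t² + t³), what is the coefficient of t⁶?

(1 - 2t - 2t² + 2t³ + 2t⁴) has coefficients 1,-2,-2,2,2 for degrees 0…4.
(1 + 2t² + t³) has coefficients 1,0,2,1,0,0,0 for degrees 0…6.
[t⁶] = 1·0 − 2·0 − 2·0 + 2·1 + 2·2 = 6.

6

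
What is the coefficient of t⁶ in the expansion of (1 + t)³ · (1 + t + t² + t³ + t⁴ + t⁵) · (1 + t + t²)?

(1 + t)³ has coefficients 1,3,3,1 for degrees 0…3.
(1 + t + t² + t³ + t⁴ + t⁵) has coefficients 1,1,1,1,1,1,0 for degrees 0…6.
Finally multiplying by (1 + t + t²), the product of all factors after the first has coefficients 1,2,3,3,3,3,2 for degrees 0…6.
[t⁶] = 1·2 + 3·3 + 3·3 + 1·3 = 23.

23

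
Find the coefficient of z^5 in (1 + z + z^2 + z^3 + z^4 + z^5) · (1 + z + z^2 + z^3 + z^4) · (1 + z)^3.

35

(1 + z + z^2 + z^3 + z^4 + z^5) has coefficients 1,1,1,1,1,1 for degrees 0…5.
(1 + z + z^2 + z^3 + z^4) has coefficients 1,1,1,1,1,0 for degrees 0…5.
Finally multiplying by (1 + z)^3, the product of all factors after the first has coefficients 1,4,7,8,8,7 for degrees 0…5.
[z^5] = 1·7 + 1·8 + 1·8 + 1·7 + 1·4 + 1·1 = 35.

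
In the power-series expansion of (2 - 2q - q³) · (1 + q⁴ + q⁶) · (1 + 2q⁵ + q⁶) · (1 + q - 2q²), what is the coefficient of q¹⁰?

(2 - 2q - q³) has coefficients 2,-2,0,-1 for degrees 0…3.
(1 + q⁴ + q⁶) has coefficients 1,0,0,0,1,0,1,0,0,0,0 for degrees 0…10.
Multiplying by (1 + 2q⁵ + q⁶) gives running coefficients 1,0,0,0,1,2,2,0,0,2,1 for degrees 0…10.
Finally multiplying by (1 + q - 2q²), the product of all factors after the first has coefficients 1,1,-2,0,1,3,2,-2,-4,2,3 for degrees 0…10.
[q¹⁰] = 2·3 − 2·2 − 1·(-2) = 4.

4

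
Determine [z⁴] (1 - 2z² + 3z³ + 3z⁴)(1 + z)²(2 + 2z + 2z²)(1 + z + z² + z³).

(1 - 2z² + 3z³ + 3z⁴) has coefficients 1,0,-2,3,3 for degrees 0…4.
(1 + z)² has coefficients 1,2,1,0,0 for degrees 0…4.
Multiplying by (2 + 2z + 2z²) gives running coefficients 2,6,8,6,2 for degrees 0…4.
Finally multiplying by (1 + z + z² + z³), the product of all factors after the first has coefficients 2,8,16,22,22 for degrees 0…4.
[z⁴] = 1·22 − 2·16 + 3·8 + 3·2 = 20.

20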